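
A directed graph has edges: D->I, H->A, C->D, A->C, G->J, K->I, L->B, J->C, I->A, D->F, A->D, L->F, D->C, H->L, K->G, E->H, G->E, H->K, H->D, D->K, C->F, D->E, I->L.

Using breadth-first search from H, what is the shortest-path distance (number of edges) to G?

Level 0: H
Level 1: A, D, K, L
Level 2: B, C, E, F, G, I
Level 3: J
G first appears at level 2.

2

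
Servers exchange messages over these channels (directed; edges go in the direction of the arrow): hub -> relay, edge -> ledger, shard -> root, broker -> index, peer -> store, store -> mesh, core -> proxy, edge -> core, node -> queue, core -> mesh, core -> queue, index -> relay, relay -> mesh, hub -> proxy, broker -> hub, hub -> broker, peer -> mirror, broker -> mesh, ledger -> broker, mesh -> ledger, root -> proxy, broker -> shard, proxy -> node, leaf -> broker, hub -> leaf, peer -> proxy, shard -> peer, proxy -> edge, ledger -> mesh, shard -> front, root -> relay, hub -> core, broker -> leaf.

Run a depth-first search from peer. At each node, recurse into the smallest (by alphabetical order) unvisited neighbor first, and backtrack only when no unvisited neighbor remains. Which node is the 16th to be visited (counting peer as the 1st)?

Visit peer
peer → mirror
peer → proxy
proxy → edge
edge → core
core → mesh
mesh → ledger
ledger → broker
broker → hub
hub → leaf
hub → relay
broker → index
broker → shard
shard → front
shard → root
core → queue
proxy → node
peer → store

Visit order: peer, mirror, proxy, edge, core, mesh, ledger, broker, hub, leaf, relay, index, shard, front, root, queue, node, store

queue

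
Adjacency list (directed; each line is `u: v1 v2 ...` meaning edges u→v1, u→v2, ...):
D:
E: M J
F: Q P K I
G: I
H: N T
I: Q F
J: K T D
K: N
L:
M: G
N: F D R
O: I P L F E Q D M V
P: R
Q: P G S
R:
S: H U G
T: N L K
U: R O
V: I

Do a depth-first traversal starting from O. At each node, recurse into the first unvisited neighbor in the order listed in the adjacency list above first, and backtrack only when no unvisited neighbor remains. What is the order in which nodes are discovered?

O I Q P R G S H N F K D T L U E M J V

Visit O
O → I
I → Q
Q → P
P → R
Q → G
Q → S
S → H
H → N
N → F
F → K
N → D
H → T
T → L
S → U
O → E
E → M
E → J
O → V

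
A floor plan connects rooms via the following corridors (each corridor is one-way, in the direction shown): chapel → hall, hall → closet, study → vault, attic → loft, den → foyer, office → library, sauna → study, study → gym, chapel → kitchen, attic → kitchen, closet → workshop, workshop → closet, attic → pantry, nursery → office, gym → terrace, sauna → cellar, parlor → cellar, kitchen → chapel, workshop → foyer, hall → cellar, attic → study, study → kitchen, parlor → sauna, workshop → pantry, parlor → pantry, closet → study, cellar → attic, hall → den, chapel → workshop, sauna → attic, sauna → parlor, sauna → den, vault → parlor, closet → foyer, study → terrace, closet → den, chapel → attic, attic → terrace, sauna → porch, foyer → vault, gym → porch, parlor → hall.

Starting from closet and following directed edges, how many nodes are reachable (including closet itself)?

18

BFS from closet visits: closet, den, foyer, study, workshop, vault, gym, kitchen, terrace, pantry, parlor, porch, chapel, cellar, hall, sauna, attic, loft
Reachable nodes: 18 of 21 total.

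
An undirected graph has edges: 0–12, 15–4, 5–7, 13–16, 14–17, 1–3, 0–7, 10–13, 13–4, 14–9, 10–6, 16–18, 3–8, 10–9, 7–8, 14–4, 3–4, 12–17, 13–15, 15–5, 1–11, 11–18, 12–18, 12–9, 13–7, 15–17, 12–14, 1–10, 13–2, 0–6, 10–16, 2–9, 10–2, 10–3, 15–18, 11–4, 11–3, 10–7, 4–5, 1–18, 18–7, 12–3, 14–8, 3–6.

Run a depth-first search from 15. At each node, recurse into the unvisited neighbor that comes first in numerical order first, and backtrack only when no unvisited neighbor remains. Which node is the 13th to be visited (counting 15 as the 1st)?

Visit 15
15 → 4
4 → 3
3 → 1
1 → 10
10 → 2
2 → 9
9 → 12
12 → 0
0 → 6
0 → 7
7 → 5
7 → 8
8 → 14
14 → 17
7 → 13
13 → 16
16 → 18
18 → 11

Visit order: 15, 4, 3, 1, 10, 2, 9, 12, 0, 6, 7, 5, 8, 14, 17, 13, 16, 18, 11

8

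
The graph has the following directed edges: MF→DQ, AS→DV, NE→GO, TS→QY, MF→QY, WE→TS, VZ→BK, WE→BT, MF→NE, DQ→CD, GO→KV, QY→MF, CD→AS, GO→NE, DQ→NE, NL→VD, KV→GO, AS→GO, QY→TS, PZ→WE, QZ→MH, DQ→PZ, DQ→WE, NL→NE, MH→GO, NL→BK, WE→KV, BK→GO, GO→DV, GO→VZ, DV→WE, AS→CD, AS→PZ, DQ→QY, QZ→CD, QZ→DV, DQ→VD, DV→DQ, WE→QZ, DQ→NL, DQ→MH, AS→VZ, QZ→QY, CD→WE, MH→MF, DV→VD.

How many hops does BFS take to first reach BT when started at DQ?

Level 0: DQ
Level 1: CD, MH, NE, NL, PZ, QY, VD, WE
Level 2: AS, BK, BT, GO, KV, MF, QZ, TS
Level 3: DV, VZ
BT first appears at level 2.

2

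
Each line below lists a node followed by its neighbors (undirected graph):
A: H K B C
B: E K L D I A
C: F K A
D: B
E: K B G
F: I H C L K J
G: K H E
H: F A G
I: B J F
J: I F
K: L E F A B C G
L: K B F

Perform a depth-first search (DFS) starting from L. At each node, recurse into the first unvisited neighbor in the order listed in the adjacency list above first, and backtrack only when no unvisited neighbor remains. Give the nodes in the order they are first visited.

Visit L
L → K
K → E
E → B
B → D
B → I
I → J
J → F
F → H
H → A
A → C
H → G

L, K, E, B, D, I, J, F, H, A, C, G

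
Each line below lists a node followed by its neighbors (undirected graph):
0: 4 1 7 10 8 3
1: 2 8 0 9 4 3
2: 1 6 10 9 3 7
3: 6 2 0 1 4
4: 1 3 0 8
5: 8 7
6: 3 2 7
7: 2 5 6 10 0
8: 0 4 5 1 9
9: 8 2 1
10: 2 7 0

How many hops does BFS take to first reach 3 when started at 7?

2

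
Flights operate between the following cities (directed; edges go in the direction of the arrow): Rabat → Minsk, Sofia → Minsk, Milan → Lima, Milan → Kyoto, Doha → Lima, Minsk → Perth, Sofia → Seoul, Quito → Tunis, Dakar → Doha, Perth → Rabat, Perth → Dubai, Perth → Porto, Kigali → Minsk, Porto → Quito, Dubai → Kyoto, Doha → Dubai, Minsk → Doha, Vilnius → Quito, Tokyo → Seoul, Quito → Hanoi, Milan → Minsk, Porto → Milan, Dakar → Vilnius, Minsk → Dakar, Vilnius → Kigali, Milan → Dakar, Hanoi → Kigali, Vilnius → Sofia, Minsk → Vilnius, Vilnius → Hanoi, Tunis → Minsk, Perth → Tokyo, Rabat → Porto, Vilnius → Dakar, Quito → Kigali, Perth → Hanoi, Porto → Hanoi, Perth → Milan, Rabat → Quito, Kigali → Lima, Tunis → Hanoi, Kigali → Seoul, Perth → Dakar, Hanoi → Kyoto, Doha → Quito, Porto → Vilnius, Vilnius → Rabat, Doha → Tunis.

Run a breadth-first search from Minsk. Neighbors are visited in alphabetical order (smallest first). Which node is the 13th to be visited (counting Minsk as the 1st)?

Rabat

Visit Minsk; enqueue Dakar, Doha, Perth, Vilnius → queue [Dakar, Doha, Perth, Vilnius]
Visit Dakar → queue [Doha, Perth, Vilnius]
Visit Doha; enqueue Dubai, Lima, Quito, Tunis → queue [Perth, Vilnius, Dubai, Lima, Quito, Tunis]
Visit Perth; enqueue Hanoi, Milan, Porto, Rabat, Tokyo → queue [Vilnius, Dubai, Lima, Quito, Tunis, Hanoi, Milan, Porto, Rabat, Tokyo]
Visit Vilnius; enqueue Kigali, Sofia → queue [Dubai, Lima, Quito, Tunis, Hanoi, Milan, Porto, Rabat, Tokyo, Kigali, Sofia]
Visit Dubai; enqueue Kyoto → queue [Lima, Quito, Tunis, Hanoi, Milan, Porto, Rabat, Tokyo, Kigali, Sofia, Kyoto]
Visit Lima → queue [Quito, Tunis, Hanoi, Milan, Porto, Rabat, Tokyo, Kigali, Sofia, Kyoto]
Visit Quito → queue [Tunis, Hanoi, Milan, Porto, Rabat, Tokyo, Kigali, Sofia, Kyoto]
Visit Tunis → queue [Hanoi, Milan, Porto, Rabat, Tokyo, Kigali, Sofia, Kyoto]
Visit Hanoi → queue [Milan, Porto, Rabat, Tokyo, Kigali, Sofia, Kyoto]
Visit Milan → queue [Porto, Rabat, Tokyo, Kigali, Sofia, Kyoto]
Visit Porto → queue [Rabat, Tokyo, Kigali, Sofia, Kyoto]
Visit Rabat → queue [Tokyo, Kigali, Sofia, Kyoto]
Visit Tokyo; enqueue Seoul → queue [Kigali, Sofia, Kyoto, Seoul]
Visit Kigali → queue [Sofia, Kyoto, Seoul]
Visit Sofia → queue [Kyoto, Seoul]
Visit Kyoto → queue [Seoul]
Visit Seoul → queue []

Visit order: Minsk, Dakar, Doha, Perth, Vilnius, Dubai, Lima, Quito, Tunis, Hanoi, Milan, Porto, Rabat, Tokyo, Kigali, Sofia, Kyoto, Seoul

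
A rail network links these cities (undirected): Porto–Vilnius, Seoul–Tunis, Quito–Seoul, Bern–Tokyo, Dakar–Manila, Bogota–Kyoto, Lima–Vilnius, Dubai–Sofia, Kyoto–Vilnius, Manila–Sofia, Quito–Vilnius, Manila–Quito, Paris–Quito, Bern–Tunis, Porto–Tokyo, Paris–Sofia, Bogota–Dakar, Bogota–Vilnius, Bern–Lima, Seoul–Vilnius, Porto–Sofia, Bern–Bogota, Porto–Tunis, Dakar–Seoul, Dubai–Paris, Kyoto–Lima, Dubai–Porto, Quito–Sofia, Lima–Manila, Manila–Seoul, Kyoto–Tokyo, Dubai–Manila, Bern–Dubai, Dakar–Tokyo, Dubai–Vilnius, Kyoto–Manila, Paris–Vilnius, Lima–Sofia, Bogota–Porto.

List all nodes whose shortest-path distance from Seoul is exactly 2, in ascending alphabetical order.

Level 0: Seoul
Level 1: Dakar, Manila, Quito, Tunis, Vilnius
Level 2: Bern, Bogota, Dubai, Kyoto, Lima, Paris, Porto, Sofia, Tokyo

Bern, Bogota, Dubai, Kyoto, Lima, Paris, Porto, Sofia, Tokyo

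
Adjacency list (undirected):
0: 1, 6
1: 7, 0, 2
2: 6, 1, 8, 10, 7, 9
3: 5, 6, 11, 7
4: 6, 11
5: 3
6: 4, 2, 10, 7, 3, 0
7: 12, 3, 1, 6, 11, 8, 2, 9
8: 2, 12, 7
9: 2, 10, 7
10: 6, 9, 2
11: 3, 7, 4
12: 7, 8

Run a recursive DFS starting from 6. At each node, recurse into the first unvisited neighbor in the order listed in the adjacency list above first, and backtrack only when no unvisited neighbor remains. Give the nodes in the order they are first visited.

Visit 6
6 → 4
4 → 11
11 → 3
3 → 5
3 → 7
7 → 12
12 → 8
8 → 2
2 → 1
1 → 0
2 → 10
10 → 9

6, 4, 11, 3, 5, 7, 12, 8, 2, 1, 0, 10, 9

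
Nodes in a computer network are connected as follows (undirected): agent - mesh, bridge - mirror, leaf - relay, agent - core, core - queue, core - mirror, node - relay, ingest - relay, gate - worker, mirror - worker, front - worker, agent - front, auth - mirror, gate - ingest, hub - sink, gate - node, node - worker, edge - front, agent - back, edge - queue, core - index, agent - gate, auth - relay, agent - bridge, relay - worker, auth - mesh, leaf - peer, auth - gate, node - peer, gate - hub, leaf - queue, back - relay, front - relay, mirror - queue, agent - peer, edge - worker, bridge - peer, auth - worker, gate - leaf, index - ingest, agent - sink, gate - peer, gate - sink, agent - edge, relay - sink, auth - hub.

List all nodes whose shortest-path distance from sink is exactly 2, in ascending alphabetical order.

Level 0: sink
Level 1: agent, gate, hub, relay
Level 2: auth, back, bridge, core, edge, front, ingest, leaf, mesh, node, peer, worker
Level 3: index, mirror, queue

auth, back, bridge, core, edge, front, ingest, leaf, mesh, node, peer, worker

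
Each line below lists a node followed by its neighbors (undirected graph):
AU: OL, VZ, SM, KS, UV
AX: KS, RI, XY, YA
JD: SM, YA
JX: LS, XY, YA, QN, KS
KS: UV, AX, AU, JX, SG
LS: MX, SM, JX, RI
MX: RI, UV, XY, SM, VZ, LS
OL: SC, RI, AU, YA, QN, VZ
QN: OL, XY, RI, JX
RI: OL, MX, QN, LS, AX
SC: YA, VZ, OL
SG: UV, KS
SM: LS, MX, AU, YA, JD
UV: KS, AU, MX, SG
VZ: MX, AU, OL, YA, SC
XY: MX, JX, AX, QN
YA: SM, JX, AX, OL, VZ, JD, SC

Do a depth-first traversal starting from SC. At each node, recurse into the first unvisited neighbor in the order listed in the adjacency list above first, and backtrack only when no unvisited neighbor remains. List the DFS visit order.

Visit SC
SC → YA
YA → SM
SM → LS
LS → MX
MX → RI
RI → OL
OL → AU
AU → VZ
AU → KS
KS → UV
UV → SG
KS → AX
AX → XY
XY → JX
JX → QN
SM → JD

SC, YA, SM, LS, MX, RI, OL, AU, VZ, KS, UV, SG, AX, XY, JX, QN, JD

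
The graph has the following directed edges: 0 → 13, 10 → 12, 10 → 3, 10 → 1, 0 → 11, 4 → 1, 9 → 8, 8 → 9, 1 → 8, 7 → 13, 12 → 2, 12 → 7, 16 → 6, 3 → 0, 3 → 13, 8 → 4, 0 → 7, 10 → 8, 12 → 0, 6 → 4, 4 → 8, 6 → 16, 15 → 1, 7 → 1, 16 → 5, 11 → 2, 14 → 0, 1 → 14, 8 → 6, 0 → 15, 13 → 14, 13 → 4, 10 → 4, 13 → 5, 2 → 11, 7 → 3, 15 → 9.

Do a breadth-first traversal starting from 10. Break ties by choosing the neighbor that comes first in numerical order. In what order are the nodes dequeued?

10 1 3 4 8 12 14 0 13 6 9 2 7 11 15 5 16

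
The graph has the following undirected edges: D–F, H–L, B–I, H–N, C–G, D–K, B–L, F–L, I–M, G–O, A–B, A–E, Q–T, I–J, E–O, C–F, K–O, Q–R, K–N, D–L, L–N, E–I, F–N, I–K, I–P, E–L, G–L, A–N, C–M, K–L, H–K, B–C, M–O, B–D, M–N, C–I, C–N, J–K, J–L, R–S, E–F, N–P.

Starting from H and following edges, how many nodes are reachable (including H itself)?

16

BFS from H visits: H, K, L, N, D, I, J, O, B, E, F, G, A, C, M, P
Reachable nodes: 16 of 20 total.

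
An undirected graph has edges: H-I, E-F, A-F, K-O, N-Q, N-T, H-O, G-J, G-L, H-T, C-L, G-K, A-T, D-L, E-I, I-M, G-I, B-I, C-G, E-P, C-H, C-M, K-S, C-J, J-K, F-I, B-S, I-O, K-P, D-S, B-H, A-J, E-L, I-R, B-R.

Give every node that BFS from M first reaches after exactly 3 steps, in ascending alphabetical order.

A, D, K, P, S, T

Level 0: M
Level 1: C, I
Level 2: B, E, F, G, H, J, L, O, R
Level 3: A, D, K, P, S, T
Level 4: N
Level 5: Q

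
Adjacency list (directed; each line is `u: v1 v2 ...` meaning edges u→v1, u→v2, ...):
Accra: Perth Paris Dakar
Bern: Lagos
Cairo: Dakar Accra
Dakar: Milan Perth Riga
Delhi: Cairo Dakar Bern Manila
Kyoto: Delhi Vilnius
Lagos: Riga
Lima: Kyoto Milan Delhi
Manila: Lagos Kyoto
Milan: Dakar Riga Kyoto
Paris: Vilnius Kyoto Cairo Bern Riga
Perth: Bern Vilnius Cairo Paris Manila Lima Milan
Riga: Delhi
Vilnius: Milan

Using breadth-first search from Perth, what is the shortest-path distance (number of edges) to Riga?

2

Level 0: Perth
Level 1: Bern, Cairo, Lima, Manila, Milan, Paris, Vilnius
Level 2: Accra, Dakar, Delhi, Kyoto, Lagos, Riga
Riga first appears at level 2.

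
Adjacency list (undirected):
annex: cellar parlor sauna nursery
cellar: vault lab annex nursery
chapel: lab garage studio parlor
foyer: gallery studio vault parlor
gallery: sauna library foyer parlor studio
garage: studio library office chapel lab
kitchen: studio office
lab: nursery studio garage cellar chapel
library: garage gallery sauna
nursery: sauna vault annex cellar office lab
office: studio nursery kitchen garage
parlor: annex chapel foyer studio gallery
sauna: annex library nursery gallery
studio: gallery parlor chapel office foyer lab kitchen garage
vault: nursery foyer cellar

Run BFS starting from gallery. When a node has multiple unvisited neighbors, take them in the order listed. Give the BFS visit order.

Visit gallery; enqueue sauna, library, foyer, parlor, studio → queue [sauna, library, foyer, parlor, studio]
Visit sauna; enqueue annex, nursery → queue [library, foyer, parlor, studio, annex, nursery]
Visit library; enqueue garage → queue [foyer, parlor, studio, annex, nursery, garage]
Visit foyer; enqueue vault → queue [parlor, studio, annex, nursery, garage, vault]
Visit parlor; enqueue chapel → queue [studio, annex, nursery, garage, vault, chapel]
Visit studio; enqueue office, lab, kitchen → queue [annex, nursery, garage, vault, chapel, office, lab, kitchen]
Visit annex; enqueue cellar → queue [nursery, garage, vault, chapel, office, lab, kitchen, cellar]
Visit nursery → queue [garage, vault, chapel, office, lab, kitchen, cellar]
Visit garage → queue [vault, chapel, office, lab, kitchen, cellar]
Visit vault → queue [chapel, office, lab, kitchen, cellar]
Visit chapel → queue [office, lab, kitchen, cellar]
Visit office → queue [lab, kitchen, cellar]
Visit lab → queue [kitchen, cellar]
Visit kitchen → queue [cellar]
Visit cellar → queue []

gallery sauna library foyer parlor studio annex nursery garage vault chapel office lab kitchen cellar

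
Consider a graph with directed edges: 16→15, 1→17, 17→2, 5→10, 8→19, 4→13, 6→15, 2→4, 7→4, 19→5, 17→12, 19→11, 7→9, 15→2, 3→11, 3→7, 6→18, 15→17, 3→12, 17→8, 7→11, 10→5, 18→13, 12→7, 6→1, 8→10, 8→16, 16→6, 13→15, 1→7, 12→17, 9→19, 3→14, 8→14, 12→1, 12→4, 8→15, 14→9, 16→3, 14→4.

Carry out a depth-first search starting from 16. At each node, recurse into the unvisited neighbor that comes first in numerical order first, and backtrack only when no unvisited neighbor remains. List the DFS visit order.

16 -> 3 -> 7 -> 4 -> 13 -> 15 -> 2 -> 17 -> 8 -> 10 -> 5 -> 14 -> 9 -> 19 -> 11 -> 12 -> 1 -> 6 -> 18

Visit 16
16 → 3
3 → 7
7 → 4
4 → 13
13 → 15
15 → 2
15 → 17
17 → 8
8 → 10
10 → 5
8 → 14
14 → 9
9 → 19
19 → 11
17 → 12
12 → 1
16 → 6
6 → 18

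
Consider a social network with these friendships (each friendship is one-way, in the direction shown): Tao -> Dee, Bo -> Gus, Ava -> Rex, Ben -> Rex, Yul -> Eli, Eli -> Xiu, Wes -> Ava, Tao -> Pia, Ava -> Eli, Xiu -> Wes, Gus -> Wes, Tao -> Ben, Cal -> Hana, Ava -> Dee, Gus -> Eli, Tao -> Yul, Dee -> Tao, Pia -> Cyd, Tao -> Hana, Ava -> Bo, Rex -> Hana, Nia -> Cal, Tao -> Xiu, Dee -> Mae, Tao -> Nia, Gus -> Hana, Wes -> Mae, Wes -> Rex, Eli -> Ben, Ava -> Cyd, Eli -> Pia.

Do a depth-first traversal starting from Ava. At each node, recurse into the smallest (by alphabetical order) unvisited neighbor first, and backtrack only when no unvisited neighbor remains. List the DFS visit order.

Ava, Bo, Gus, Eli, Ben, Rex, Hana, Pia, Cyd, Xiu, Wes, Mae, Dee, Tao, Nia, Cal, Yul

Visit Ava
Ava → Bo
Bo → Gus
Gus → Eli
Eli → Ben
Ben → Rex
Rex → Hana
Eli → Pia
Pia → Cyd
Eli → Xiu
Xiu → Wes
Wes → Mae
Ava → Dee
Dee → Tao
Tao → Nia
Nia → Cal
Tao → Yul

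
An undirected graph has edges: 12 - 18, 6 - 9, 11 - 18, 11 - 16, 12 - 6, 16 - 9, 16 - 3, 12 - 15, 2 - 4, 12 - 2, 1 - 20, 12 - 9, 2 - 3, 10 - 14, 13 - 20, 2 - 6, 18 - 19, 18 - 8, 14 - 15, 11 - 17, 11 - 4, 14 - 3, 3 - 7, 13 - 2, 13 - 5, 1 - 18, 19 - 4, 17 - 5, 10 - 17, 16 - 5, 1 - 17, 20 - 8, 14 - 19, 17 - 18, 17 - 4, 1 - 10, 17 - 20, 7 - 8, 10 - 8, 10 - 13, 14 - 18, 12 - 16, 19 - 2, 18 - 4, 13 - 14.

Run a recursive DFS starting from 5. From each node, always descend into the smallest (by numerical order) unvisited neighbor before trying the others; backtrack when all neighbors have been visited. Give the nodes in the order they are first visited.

Visit 5
5 → 13
13 → 2
2 → 3
3 → 7
7 → 8
8 → 10
10 → 1
1 → 17
17 → 4
4 → 11
11 → 16
16 → 9
9 → 6
6 → 12
12 → 15
15 → 14
14 → 18
18 → 19
17 → 20

5 → 13 → 2 → 3 → 7 → 8 → 10 → 1 → 17 → 4 → 11 → 16 → 9 → 6 → 12 → 15 → 14 → 18 → 19 → 20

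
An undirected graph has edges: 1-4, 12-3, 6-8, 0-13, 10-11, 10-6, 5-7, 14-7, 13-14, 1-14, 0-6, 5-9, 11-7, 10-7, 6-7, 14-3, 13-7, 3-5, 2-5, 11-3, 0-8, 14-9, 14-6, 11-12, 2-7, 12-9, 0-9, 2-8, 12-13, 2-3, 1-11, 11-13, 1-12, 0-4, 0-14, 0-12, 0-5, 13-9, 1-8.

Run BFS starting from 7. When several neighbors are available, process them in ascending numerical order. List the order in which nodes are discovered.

7 → 2 → 5 → 6 → 10 → 11 → 13 → 14 → 3 → 8 → 0 → 9 → 1 → 12 → 4

Visit 7; enqueue 2, 5, 6, 10, 11, 13, 14 → queue [2, 5, 6, 10, 11, 13, 14]
Visit 2; enqueue 3, 8 → queue [5, 6, 10, 11, 13, 14, 3, 8]
Visit 5; enqueue 0, 9 → queue [6, 10, 11, 13, 14, 3, 8, 0, 9]
Visit 6 → queue [10, 11, 13, 14, 3, 8, 0, 9]
Visit 10 → queue [11, 13, 14, 3, 8, 0, 9]
Visit 11; enqueue 1, 12 → queue [13, 14, 3, 8, 0, 9, 1, 12]
Visit 13 → queue [14, 3, 8, 0, 9, 1, 12]
Visit 14 → queue [3, 8, 0, 9, 1, 12]
Visit 3 → queue [8, 0, 9, 1, 12]
Visit 8 → queue [0, 9, 1, 12]
Visit 0; enqueue 4 → queue [9, 1, 12, 4]
Visit 9 → queue [1, 12, 4]
Visit 1 → queue [12, 4]
Visit 12 → queue [4]
Visit 4 → queue []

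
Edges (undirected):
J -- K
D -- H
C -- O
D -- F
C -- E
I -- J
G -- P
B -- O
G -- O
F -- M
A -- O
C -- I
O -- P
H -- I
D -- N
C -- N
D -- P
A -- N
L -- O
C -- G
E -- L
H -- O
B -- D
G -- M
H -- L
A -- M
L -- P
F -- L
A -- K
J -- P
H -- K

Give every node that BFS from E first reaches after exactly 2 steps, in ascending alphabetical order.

F, G, H, I, N, O, P

Level 0: E
Level 1: C, L
Level 2: F, G, H, I, N, O, P
Level 3: A, B, D, J, K, M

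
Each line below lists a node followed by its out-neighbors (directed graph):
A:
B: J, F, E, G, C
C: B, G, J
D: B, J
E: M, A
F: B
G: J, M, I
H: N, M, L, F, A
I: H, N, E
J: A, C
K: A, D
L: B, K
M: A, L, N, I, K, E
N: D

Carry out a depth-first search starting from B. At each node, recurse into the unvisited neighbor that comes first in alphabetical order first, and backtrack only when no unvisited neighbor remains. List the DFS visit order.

B, C, G, I, E, A, M, K, D, J, L, N, H, F

Visit B
B → C
C → G
G → I
I → E
E → A
E → M
M → K
K → D
D → J
M → L
M → N
I → H
H → F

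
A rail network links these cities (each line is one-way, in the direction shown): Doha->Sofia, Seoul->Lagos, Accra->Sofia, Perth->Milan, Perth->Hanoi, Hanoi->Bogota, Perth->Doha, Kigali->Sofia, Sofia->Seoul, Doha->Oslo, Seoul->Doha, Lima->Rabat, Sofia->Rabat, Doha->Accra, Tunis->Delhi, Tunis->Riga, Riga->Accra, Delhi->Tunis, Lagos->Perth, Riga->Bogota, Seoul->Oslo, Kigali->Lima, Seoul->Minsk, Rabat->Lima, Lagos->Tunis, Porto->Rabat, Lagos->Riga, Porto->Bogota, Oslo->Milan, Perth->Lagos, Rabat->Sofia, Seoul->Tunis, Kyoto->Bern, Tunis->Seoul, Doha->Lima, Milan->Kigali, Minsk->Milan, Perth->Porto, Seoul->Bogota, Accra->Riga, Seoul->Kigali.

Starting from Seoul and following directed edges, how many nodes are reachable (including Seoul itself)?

18

BFS from Seoul visits: Seoul, Tunis, Oslo, Minsk, Lagos, Kigali, Doha, Bogota, Riga, Delhi, Milan, Perth, Sofia, Lima, Accra, Porto, Hanoi, Rabat
Reachable nodes: 18 of 20 total.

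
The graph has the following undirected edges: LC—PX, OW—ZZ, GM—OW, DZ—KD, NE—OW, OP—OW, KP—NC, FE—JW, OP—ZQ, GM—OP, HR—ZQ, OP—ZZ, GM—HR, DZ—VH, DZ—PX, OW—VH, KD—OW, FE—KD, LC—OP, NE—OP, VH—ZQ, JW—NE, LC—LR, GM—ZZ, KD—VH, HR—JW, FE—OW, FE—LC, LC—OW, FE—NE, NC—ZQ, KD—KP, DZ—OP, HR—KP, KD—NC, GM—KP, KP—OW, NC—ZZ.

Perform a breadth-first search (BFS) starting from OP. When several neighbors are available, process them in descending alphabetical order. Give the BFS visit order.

Visit OP; enqueue ZZ, ZQ, OW, NE, LC, GM, DZ → queue [ZZ, ZQ, OW, NE, LC, GM, DZ]
Visit ZZ; enqueue NC → queue [ZQ, OW, NE, LC, GM, DZ, NC]
Visit ZQ; enqueue VH, HR → queue [OW, NE, LC, GM, DZ, NC, VH, HR]
Visit OW; enqueue KP, KD, FE → queue [NE, LC, GM, DZ, NC, VH, HR, KP, KD, FE]
Visit NE; enqueue JW → queue [LC, GM, DZ, NC, VH, HR, KP, KD, FE, JW]
Visit LC; enqueue PX, LR → queue [GM, DZ, NC, VH, HR, KP, KD, FE, JW, PX, LR]
Visit GM → queue [DZ, NC, VH, HR, KP, KD, FE, JW, PX, LR]
Visit DZ → queue [NC, VH, HR, KP, KD, FE, JW, PX, LR]
Visit NC → queue [VH, HR, KP, KD, FE, JW, PX, LR]
Visit VH → queue [HR, KP, KD, FE, JW, PX, LR]
Visit HR → queue [KP, KD, FE, JW, PX, LR]
Visit KP → queue [KD, FE, JW, PX, LR]
Visit KD → queue [FE, JW, PX, LR]
Visit FE → queue [JW, PX, LR]
Visit JW → queue [PX, LR]
Visit PX → queue [LR]
Visit LR → queue []

OP -> ZZ -> ZQ -> OW -> NE -> LC -> GM -> DZ -> NC -> VH -> HR -> KP -> KD -> FE -> JW -> PX -> LR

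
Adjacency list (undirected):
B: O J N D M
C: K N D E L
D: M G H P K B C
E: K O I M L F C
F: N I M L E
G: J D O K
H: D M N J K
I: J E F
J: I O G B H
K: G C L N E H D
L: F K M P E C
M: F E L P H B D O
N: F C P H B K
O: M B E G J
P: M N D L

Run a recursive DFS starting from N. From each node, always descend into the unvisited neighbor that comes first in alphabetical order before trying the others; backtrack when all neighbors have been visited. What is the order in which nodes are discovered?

N B D C E F I J G K H M L P O

Visit N
N → B
B → D
D → C
C → E
E → F
F → I
I → J
J → G
G → K
K → H
H → M
M → L
L → P
M → O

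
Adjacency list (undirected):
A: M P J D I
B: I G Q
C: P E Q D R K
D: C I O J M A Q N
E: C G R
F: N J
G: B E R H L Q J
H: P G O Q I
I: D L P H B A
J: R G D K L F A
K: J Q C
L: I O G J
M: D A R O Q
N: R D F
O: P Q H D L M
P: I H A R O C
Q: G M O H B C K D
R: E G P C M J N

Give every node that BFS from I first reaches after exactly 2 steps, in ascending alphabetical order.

Level 0: I
Level 1: A, B, D, H, L, P
Level 2: C, G, J, M, N, O, Q, R
Level 3: E, F, K

C, G, J, M, N, O, Q, R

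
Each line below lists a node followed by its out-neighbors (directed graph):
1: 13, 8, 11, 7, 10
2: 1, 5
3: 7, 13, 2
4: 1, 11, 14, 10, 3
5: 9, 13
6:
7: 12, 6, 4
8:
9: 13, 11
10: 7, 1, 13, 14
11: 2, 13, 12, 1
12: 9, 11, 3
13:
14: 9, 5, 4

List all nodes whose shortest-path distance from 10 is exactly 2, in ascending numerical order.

4, 5, 6, 8, 9, 11, 12

Level 0: 10
Level 1: 1, 7, 13, 14
Level 2: 4, 5, 6, 8, 9, 11, 12
Level 3: 2, 3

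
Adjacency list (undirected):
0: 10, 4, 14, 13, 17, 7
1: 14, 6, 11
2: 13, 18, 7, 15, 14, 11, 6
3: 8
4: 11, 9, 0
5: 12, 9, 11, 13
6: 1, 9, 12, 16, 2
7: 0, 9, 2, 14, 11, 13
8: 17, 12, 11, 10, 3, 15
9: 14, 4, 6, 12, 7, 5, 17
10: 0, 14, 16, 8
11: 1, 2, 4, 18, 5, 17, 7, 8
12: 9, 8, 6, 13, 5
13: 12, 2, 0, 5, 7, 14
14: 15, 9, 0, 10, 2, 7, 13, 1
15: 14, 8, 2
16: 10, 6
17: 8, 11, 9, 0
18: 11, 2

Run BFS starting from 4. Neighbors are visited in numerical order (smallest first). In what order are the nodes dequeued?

Visit 4; enqueue 0, 9, 11 → queue [0, 9, 11]
Visit 0; enqueue 7, 10, 13, 14, 17 → queue [9, 11, 7, 10, 13, 14, 17]
Visit 9; enqueue 5, 6, 12 → queue [11, 7, 10, 13, 14, 17, 5, 6, 12]
Visit 11; enqueue 1, 2, 8, 18 → queue [7, 10, 13, 14, 17, 5, 6, 12, 1, 2, 8, 18]
Visit 7 → queue [10, 13, 14, 17, 5, 6, 12, 1, 2, 8, 18]
Visit 10; enqueue 16 → queue [13, 14, 17, 5, 6, 12, 1, 2, 8, 18, 16]
Visit 13 → queue [14, 17, 5, 6, 12, 1, 2, 8, 18, 16]
Visit 14; enqueue 15 → queue [17, 5, 6, 12, 1, 2, 8, 18, 16, 15]
Visit 17 → queue [5, 6, 12, 1, 2, 8, 18, 16, 15]
Visit 5 → queue [6, 12, 1, 2, 8, 18, 16, 15]
Visit 6 → queue [12, 1, 2, 8, 18, 16, 15]
Visit 12 → queue [1, 2, 8, 18, 16, 15]
Visit 1 → queue [2, 8, 18, 16, 15]
Visit 2 → queue [8, 18, 16, 15]
Visit 8; enqueue 3 → queue [18, 16, 15, 3]
Visit 18 → queue [16, 15, 3]
Visit 16 → queue [15, 3]
Visit 15 → queue [3]
Visit 3 → queue []

4 0 9 11 7 10 13 14 17 5 6 12 1 2 8 18 16 15 3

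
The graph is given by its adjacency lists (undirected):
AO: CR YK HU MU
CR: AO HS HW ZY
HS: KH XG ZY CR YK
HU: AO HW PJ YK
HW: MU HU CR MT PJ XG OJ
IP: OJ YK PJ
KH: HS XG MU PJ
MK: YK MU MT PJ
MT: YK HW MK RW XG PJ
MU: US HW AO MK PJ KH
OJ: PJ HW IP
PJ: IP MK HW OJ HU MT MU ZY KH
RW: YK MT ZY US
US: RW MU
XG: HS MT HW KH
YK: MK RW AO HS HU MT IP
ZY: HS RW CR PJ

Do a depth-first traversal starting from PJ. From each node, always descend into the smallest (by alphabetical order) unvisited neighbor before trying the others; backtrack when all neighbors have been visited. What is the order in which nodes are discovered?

PJ, HU, AO, CR, HS, KH, MU, HW, MT, MK, YK, IP, OJ, RW, US, ZY, XG

Visit PJ
PJ → HU
HU → AO
AO → CR
CR → HS
HS → KH
KH → MU
MU → HW
HW → MT
MT → MK
MK → YK
YK → IP
IP → OJ
YK → RW
RW → US
RW → ZY
MT → XG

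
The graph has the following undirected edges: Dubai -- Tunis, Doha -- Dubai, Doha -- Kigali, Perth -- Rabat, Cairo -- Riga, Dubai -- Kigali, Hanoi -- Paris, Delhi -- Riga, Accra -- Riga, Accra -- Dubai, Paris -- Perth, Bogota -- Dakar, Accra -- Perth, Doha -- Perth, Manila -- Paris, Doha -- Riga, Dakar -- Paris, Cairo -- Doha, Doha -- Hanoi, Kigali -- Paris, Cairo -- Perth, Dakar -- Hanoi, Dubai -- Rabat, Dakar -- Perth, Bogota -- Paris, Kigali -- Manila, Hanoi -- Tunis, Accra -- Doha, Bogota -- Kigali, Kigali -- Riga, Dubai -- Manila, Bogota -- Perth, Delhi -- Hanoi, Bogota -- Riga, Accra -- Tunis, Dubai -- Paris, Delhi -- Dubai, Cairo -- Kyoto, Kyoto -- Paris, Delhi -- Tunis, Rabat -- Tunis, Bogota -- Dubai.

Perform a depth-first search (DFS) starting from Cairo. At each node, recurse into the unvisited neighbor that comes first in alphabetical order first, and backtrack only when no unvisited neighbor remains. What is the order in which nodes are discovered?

Visit Cairo
Cairo → Doha
Doha → Accra
Accra → Dubai
Dubai → Bogota
Bogota → Dakar
Dakar → Hanoi
Hanoi → Delhi
Delhi → Riga
Riga → Kigali
Kigali → Manila
Manila → Paris
Paris → Kyoto
Paris → Perth
Perth → Rabat
Rabat → Tunis

Cairo -> Doha -> Accra -> Dubai -> Bogota -> Dakar -> Hanoi -> Delhi -> Riga -> Kigali -> Manila -> Paris -> Kyoto -> Perth -> Rabat -> Tunis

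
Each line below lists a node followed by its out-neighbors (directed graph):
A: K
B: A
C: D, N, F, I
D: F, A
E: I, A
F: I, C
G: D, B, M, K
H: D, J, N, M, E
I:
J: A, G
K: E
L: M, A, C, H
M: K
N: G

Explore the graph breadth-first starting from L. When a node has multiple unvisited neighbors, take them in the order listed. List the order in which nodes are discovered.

Visit L; enqueue M, A, C, H → queue [M, A, C, H]
Visit M; enqueue K → queue [A, C, H, K]
Visit A → queue [C, H, K]
Visit C; enqueue D, N, F, I → queue [H, K, D, N, F, I]
Visit H; enqueue J, E → queue [K, D, N, F, I, J, E]
Visit K → queue [D, N, F, I, J, E]
Visit D → queue [N, F, I, J, E]
Visit N; enqueue G → queue [F, I, J, E, G]
Visit F → queue [I, J, E, G]
Visit I → queue [J, E, G]
Visit J → queue [E, G]
Visit E → queue [G]
Visit G; enqueue B → queue [B]
Visit B → queue []

L → M → A → C → H → K → D → N → F → I → J → E → G → B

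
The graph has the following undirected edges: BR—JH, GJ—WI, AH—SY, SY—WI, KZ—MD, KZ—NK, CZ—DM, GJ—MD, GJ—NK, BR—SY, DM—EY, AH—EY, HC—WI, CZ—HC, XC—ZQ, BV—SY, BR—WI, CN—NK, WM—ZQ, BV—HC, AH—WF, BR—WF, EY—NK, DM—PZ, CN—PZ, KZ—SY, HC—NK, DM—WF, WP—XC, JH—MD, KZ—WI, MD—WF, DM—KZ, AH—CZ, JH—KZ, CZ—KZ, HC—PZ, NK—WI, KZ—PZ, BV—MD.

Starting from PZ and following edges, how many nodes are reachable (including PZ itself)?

17

BFS from PZ visits: PZ, CN, DM, HC, KZ, NK, CZ, EY, WF, BV, WI, JH, MD, SY, GJ, AH, BR
Reachable nodes: 17 of 21 total.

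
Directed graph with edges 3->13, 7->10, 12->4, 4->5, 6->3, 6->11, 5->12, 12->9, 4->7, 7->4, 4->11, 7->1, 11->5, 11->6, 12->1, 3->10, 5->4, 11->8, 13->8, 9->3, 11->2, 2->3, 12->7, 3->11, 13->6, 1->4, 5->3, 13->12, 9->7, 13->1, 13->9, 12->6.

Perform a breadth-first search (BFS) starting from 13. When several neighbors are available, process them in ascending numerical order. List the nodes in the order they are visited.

13 1 6 8 9 12 4 3 11 7 5 10 2

Visit 13; enqueue 1, 6, 8, 9, 12 → queue [1, 6, 8, 9, 12]
Visit 1; enqueue 4 → queue [6, 8, 9, 12, 4]
Visit 6; enqueue 3, 11 → queue [8, 9, 12, 4, 3, 11]
Visit 8 → queue [9, 12, 4, 3, 11]
Visit 9; enqueue 7 → queue [12, 4, 3, 11, 7]
Visit 12 → queue [4, 3, 11, 7]
Visit 4; enqueue 5 → queue [3, 11, 7, 5]
Visit 3; enqueue 10 → queue [11, 7, 5, 10]
Visit 11; enqueue 2 → queue [7, 5, 10, 2]
Visit 7 → queue [5, 10, 2]
Visit 5 → queue [10, 2]
Visit 10 → queue [2]
Visit 2 → queue []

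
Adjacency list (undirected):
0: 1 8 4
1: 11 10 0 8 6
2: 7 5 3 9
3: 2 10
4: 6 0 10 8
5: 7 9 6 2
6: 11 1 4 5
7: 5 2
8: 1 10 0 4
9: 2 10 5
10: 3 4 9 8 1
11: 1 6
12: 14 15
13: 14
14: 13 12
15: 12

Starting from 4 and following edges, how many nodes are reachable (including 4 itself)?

12

BFS from 4 visits: 4, 6, 0, 10, 8, 11, 1, 5, 3, 9, 7, 2
Reachable nodes: 12 of 16 total.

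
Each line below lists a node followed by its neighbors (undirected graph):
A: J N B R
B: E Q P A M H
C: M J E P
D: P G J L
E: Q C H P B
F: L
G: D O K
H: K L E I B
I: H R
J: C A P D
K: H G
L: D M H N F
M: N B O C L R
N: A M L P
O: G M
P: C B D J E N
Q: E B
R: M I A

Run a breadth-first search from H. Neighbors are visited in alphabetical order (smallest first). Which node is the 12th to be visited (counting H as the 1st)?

R

Visit H; enqueue B, E, I, K, L → queue [B, E, I, K, L]
Visit B; enqueue A, M, P, Q → queue [E, I, K, L, A, M, P, Q]
Visit E; enqueue C → queue [I, K, L, A, M, P, Q, C]
Visit I; enqueue R → queue [K, L, A, M, P, Q, C, R]
Visit K; enqueue G → queue [L, A, M, P, Q, C, R, G]
Visit L; enqueue D, F, N → queue [A, M, P, Q, C, R, G, D, F, N]
Visit A; enqueue J → queue [M, P, Q, C, R, G, D, F, N, J]
Visit M; enqueue O → queue [P, Q, C, R, G, D, F, N, J, O]
Visit P → queue [Q, C, R, G, D, F, N, J, O]
Visit Q → queue [C, R, G, D, F, N, J, O]
Visit C → queue [R, G, D, F, N, J, O]
Visit R → queue [G, D, F, N, J, O]
Visit G → queue [D, F, N, J, O]
Visit D → queue [F, N, J, O]
Visit F → queue [N, J, O]
Visit N → queue [J, O]
Visit J → queue [O]
Visit O → queue []

Visit order: H, B, E, I, K, L, A, M, P, Q, C, R, G, D, F, N, J, O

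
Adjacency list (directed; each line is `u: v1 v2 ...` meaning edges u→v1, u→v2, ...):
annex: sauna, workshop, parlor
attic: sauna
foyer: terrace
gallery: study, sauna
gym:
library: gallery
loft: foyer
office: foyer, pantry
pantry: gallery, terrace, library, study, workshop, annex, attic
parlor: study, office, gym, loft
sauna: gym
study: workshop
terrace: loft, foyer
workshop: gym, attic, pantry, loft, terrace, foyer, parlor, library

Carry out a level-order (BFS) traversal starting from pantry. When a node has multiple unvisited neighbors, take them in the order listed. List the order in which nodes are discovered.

pantry -> gallery -> terrace -> library -> study -> workshop -> annex -> attic -> sauna -> loft -> foyer -> gym -> parlor -> office

Visit pantry; enqueue gallery, terrace, library, study, workshop, annex, attic → queue [gallery, terrace, library, study, workshop, annex, attic]
Visit gallery; enqueue sauna → queue [terrace, library, study, workshop, annex, attic, sauna]
Visit terrace; enqueue loft, foyer → queue [library, study, workshop, annex, attic, sauna, loft, foyer]
Visit library → queue [study, workshop, annex, attic, sauna, loft, foyer]
Visit study → queue [workshop, annex, attic, sauna, loft, foyer]
Visit workshop; enqueue gym, parlor → queue [annex, attic, sauna, loft, foyer, gym, parlor]
Visit annex → queue [attic, sauna, loft, foyer, gym, parlor]
Visit attic → queue [sauna, loft, foyer, gym, parlor]
Visit sauna → queue [loft, foyer, gym, parlor]
Visit loft → queue [foyer, gym, parlor]
Visit foyer → queue [gym, parlor]
Visit gym → queue [parlor]
Visit parlor; enqueue office → queue [office]
Visit office → queue []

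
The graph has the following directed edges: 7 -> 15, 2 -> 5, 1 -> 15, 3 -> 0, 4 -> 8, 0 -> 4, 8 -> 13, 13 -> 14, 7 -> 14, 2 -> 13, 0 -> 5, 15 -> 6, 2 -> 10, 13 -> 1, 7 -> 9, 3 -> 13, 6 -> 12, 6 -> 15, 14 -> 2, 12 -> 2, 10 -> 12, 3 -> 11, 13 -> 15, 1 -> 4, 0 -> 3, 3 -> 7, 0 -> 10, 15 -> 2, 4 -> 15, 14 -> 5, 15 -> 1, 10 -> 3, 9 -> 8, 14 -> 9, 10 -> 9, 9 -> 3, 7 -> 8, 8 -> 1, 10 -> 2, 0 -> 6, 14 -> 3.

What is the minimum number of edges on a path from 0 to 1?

3

Level 0: 0
Level 1: 3, 4, 5, 6, 10
Level 2: 2, 7, 8, 9, 11, 12, 13, 15
Level 3: 1, 14
1 first appears at level 3.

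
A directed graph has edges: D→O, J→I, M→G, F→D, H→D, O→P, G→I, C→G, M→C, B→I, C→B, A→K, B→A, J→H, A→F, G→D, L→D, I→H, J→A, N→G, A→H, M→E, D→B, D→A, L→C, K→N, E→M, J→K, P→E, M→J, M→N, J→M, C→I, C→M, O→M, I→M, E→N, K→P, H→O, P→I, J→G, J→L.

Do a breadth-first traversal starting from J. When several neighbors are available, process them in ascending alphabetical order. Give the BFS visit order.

J → A → G → H → I → K → L → M → F → D → O → N → P → C → E → B

Visit J; enqueue A, G, H, I, K, L, M → queue [A, G, H, I, K, L, M]
Visit A; enqueue F → queue [G, H, I, K, L, M, F]
Visit G; enqueue D → queue [H, I, K, L, M, F, D]
Visit H; enqueue O → queue [I, K, L, M, F, D, O]
Visit I → queue [K, L, M, F, D, O]
Visit K; enqueue N, P → queue [L, M, F, D, O, N, P]
Visit L; enqueue C → queue [M, F, D, O, N, P, C]
Visit M; enqueue E → queue [F, D, O, N, P, C, E]
Visit F → queue [D, O, N, P, C, E]
Visit D; enqueue B → queue [O, N, P, C, E, B]
Visit O → queue [N, P, C, E, B]
Visit N → queue [P, C, E, B]
Visit P → queue [C, E, B]
Visit C → queue [E, B]
Visit E → queue [B]
Visit B → queue []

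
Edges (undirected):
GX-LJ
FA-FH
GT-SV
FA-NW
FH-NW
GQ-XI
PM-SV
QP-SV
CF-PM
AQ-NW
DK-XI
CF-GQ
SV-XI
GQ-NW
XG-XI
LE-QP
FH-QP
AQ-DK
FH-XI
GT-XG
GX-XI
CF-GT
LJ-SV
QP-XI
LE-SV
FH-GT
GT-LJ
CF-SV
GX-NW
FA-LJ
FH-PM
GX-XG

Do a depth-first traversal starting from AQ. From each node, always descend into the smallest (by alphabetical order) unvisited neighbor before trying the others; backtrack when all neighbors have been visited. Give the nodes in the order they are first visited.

Visit AQ
AQ → DK
DK → XI
XI → FH
FH → FA
FA → LJ
LJ → GT
GT → CF
CF → GQ
GQ → NW
NW → GX
GX → XG
CF → PM
PM → SV
SV → LE
LE → QP

AQ → DK → XI → FH → FA → LJ → GT → CF → GQ → NW → GX → XG → PM → SV → LE → QP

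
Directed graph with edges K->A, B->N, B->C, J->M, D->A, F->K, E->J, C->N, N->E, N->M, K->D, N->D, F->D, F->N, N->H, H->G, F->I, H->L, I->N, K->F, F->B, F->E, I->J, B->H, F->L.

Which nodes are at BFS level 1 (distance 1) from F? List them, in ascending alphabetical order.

Level 0: F
Level 1: B, D, E, I, K, L, N
Level 2: A, C, H, J, M
Level 3: G

B, D, E, I, K, L, N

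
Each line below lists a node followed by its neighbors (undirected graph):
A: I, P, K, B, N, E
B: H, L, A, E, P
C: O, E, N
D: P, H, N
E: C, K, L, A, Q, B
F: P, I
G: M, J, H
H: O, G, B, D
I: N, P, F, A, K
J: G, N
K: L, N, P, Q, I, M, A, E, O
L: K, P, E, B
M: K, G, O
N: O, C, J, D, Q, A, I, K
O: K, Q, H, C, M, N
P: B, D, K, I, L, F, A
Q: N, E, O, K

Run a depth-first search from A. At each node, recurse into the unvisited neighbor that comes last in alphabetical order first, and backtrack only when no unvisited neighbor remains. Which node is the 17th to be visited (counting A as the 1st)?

F

Visit A
A → P
P → L
L → K
K → Q
Q → O
O → N
N → J
J → G
G → M
G → H
H → D
H → B
B → E
E → C
N → I
I → F

Visit order: A, P, L, K, Q, O, N, J, G, M, H, D, B, E, C, I, F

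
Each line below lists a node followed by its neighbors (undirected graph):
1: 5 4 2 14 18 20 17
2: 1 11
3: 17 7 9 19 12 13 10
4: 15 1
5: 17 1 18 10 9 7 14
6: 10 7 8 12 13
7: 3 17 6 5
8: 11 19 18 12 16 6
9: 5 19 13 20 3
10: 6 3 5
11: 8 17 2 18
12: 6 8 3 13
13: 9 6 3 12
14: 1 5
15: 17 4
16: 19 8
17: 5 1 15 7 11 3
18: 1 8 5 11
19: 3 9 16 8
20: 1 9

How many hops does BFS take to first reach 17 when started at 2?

2

Level 0: 2
Level 1: 1, 11
Level 2: 4, 5, 8, 14, 17, 18, 20
Level 3: 3, 6, 7, 9, 10, 12, 15, 16, 19
Level 4: 13
17 first appears at level 2.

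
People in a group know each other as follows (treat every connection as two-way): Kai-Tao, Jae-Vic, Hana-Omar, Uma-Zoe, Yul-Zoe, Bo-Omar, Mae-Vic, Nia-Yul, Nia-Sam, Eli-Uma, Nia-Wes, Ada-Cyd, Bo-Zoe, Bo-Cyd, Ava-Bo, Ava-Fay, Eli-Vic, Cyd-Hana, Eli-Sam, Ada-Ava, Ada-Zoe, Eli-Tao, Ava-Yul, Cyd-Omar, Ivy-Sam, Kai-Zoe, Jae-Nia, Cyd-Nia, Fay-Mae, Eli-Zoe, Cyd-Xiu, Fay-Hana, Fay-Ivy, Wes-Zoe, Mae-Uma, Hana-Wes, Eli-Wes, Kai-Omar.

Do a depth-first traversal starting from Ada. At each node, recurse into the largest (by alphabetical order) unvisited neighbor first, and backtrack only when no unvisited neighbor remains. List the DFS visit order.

Visit Ada
Ada → Zoe
Zoe → Yul
Yul → Nia
Nia → Wes
Wes → Hana
Hana → Omar
Omar → Kai
Kai → Tao
Tao → Eli
Eli → Vic
Vic → Mae
Mae → Uma
Mae → Fay
Fay → Ivy
Ivy → Sam
Fay → Ava
Ava → Bo
Bo → Cyd
Cyd → Xiu
Vic → Jae

Ada → Zoe → Yul → Nia → Wes → Hana → Omar → Kai → Tao → Eli → Vic → Mae → Uma → Fay → Ivy → Sam → Ava → Bo → Cyd → Xiu → Jae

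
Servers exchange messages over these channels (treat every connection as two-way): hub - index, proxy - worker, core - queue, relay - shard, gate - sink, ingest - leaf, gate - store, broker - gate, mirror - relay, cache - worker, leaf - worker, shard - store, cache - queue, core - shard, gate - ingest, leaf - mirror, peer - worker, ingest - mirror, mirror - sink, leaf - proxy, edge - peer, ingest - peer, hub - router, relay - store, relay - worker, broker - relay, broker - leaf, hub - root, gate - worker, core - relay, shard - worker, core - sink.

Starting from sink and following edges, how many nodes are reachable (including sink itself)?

16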